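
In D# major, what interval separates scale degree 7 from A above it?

Scale degree 7 of D# major is C##.
C## up to A: letters C→A make it a sixth; 7 semitones makes it diminished.

diminished sixth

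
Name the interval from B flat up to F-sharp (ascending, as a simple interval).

augmented fifth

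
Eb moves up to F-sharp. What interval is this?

The letter names run E→F, a span of 1 letter step, so the interval is some kind of second.
Eb to F# is 3 semitones. A major second is 2, so 3 makes it augmented.

augmented second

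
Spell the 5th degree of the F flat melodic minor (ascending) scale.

Cb

The Fb melodic minor (ascending) scale runs Fb Gb Abb Bbb Cb Db Eb.
Degree 5 is Cb.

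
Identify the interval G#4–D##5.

Counting letters G–A–B–C–D gives a fifth.
G#→D## = 8 semitones, 1 wider than the perfect fifth (7), so augmented.

augmented fifth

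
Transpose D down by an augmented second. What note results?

Cb

D down a major second is C, so the target letter is C.
From D, an augmented second is 3 semitones down: Cb.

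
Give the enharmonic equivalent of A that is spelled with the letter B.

Bbb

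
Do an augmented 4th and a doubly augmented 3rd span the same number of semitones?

An augmented fourth spans 6 semitones; a doubly augmented third spans 6.
They are enharmonically equivalent.

Yes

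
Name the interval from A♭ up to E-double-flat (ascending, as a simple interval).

diminished fifth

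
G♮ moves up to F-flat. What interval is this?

diminished seventh

Counting letters G–A–B–C–D–E–F gives a seventh.
G→Fb = 9 semitones, 2 narrower than the major seventh (11), so diminished.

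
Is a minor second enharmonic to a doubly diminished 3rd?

Yes

A minor second spans 1 semitone; a doubly diminished third spans 1.
They are enharmonically equivalent.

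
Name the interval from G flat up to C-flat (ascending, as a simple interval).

perfect fourth

Counting letters G–A–B–C gives a fourth.
Gb→Cb = 5 semitones, exactly the perfect fourth.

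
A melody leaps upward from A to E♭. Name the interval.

diminished fifth

The letter names run A→E, a span of 4 letter steps, so the interval is some kind of fifth.
A to Eb is 6 semitones. A perfect fifth is 7, so 6 makes it diminished.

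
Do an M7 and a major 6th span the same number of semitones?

A major seventh spans 11 semitones; a major sixth spans 9.
The spans differ, so they are not enharmonic equivalents.

No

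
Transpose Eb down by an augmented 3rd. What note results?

E down a major third is C, so the target letter is C.
From Eb, an augmented third is 5 semitones down: Cbb.

Cbb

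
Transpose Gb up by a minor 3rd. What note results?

A third above G lands on the letter B.
A minor third spans 3 semitones, so Gb moves to pitch class 9. On the letter B that is Bbb.

Bbb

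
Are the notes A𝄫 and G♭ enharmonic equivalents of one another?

No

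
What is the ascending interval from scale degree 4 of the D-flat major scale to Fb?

minor seventh

Scale degree 4 of Db major is Gb.
Gb up to Fb: letters G→F make it a seventh; 10 semitones makes it minor.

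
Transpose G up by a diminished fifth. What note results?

A fifth above G lands on the letter D.
A diminished fifth spans 6 semitones, so G moves to pitch class 1. On the letter D that is Db.

Db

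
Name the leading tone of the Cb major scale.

The Cb major scale runs Cb Db Eb Fb Gb Ab Bb.
Degree 7 is Bb.

Bb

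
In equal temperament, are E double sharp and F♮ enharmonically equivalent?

No

E## is pitch class 6; F is pitch class 5.
The pitch classes differ (6 vs. 5), so they are not enharmonic equivalents.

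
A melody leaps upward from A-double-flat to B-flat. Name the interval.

augmented second

Counting letters A–B gives a second.
Abb→Bb = 3 semitones, 1 wider than the major second (2), so augmented.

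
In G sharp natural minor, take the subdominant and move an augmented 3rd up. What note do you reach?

E##

The subdominant of G# natural minor is C#.
An augmented third (5 semitones) above C# lands on the letter E, giving E##.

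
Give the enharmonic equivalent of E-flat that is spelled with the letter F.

Fbb

Eb is pitch class 3. The letter F alone is pitch class 5.
To reach pitch class 3 from F requires an offset of -2 semitones, i.e. double flat: Fbb.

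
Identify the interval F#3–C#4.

perfect fifth

The letter names run F→C, a span of 4 letter steps, so the interval is some kind of fifth.
F# to C# is 7 semitones. A perfect fifth is 7, so 7 makes it perfect.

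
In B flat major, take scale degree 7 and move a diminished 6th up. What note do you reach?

Fb

Scale degree 7 of Bb major is A.
A diminished sixth (7 semitones) above A lands on the letter F, giving Fb.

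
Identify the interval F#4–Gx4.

The letter names run F→G, a span of 1 letter step, so the interval is some kind of second.
F# to G## is 3 semitones. A major second is 2, so 3 makes it augmented.

augmented second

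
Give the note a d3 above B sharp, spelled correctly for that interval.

D

A third above B lands on the letter D.
A diminished third spans 2 semitones, so B# moves to pitch class 2. On the letter D that is D.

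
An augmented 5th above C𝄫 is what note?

Gb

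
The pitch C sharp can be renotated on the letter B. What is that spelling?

B##

C# is pitch class 1. The letter B alone is pitch class 11.
To reach pitch class 1 from B requires an offset of +2 semitones, i.e. double sharp: B##.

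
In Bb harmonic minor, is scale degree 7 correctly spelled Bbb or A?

Each scale degree takes a distinct letter name. Degree 7 of a scale on B must use the letter A.
A and Bbb are enharmonically the same pitch, but only A uses the letter A, so it is the correct spelling here.

A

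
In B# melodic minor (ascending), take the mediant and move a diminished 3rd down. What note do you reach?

B##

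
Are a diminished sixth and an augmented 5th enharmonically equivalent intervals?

A diminished sixth spans 7 semitones; an augmented fifth spans 8.
The spans differ, so they are not enharmonic equivalents.

No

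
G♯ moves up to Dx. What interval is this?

augmented fifth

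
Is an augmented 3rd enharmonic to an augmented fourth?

An augmented third spans 5 semitones; an augmented fourth spans 6.
The spans differ, so they are not enharmonic equivalents.

No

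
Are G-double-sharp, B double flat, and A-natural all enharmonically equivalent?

Yes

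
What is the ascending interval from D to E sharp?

The letter names run D→E, a span of 1 letter step, so the interval is some kind of second.
D to E# is 3 semitones. A major second is 2, so 3 makes it augmented.

augmented second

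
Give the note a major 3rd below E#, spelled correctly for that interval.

E down a major third is C, so the target letter is C.
From E#, a major third is 4 semitones down: C#.

C#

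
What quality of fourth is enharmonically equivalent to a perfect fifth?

A perfect fifth spans 7 semitones.
A fourth spanning 7 semitones is doubly augmented (the perfect fourth is 5).

doubly augmented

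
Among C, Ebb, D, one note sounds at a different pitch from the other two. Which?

In 12-tone equal temperament, enharmonic equivalents share a pitch class. C is pitch class 0; Ebb is pitch class 2; D is pitch class 2.
Ebb and D share pitch class 2, while C is pitch class 0.

C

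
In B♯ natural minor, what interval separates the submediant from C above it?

The submediant of B# natural minor is G#.
G# up to C: letters G→C make it a fourth; 4 semitones makes it diminished.

diminished fourth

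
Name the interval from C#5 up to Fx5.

Counting letters C–D–E–F gives a fourth.
C#→F## = 6 semitones, 1 wider than the perfect fourth (5), so augmented.

augmented fourth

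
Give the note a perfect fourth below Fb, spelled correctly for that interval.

Cb

F down a perfect fourth is C, so the target letter is C.
From Fb, a perfect fourth is 5 semitones down: Cb.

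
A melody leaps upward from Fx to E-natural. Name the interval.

The letter names run F→E, a span of 6 letter steps, so the interval is some kind of seventh.
F## to E is 9 semitones. A major seventh is 11, so 9 makes it diminished.

diminished seventh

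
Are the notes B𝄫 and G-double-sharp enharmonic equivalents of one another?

Yes

Bbb is pitch class 9; G## is pitch class 9.
All spellings map to pitch class 9, so they are enharmonically equivalent.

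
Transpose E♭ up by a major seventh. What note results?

E up a major seventh is D#, so the target letter is D.
From Eb, a major seventh is 11 semitones up: D.

D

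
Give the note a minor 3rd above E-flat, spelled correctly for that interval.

E up a major third is G#, so the target letter is G.
From Eb, a minor third is 3 semitones up: Gb.

Gb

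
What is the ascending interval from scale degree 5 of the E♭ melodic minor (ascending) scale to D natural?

major third

Scale degree 5 of Eb melodic minor (ascending) is Bb.
Bb up to D: letters B→D make it a third; 4 semitones makes it major.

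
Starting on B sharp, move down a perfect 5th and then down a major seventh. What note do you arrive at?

F#

A perfect fifth down from B# is E# (letter E, 7 semitones down).
A major seventh down from E# is F# (letter F, 11 semitones down).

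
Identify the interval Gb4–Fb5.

minor seventh

Counting letters G–A–B–C–D–E–F gives a seventh.
Gb→Fb = 10 semitones, 1 narrower than the major seventh (11), so minor.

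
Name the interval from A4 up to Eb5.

The letter names run A→E, a span of 4 letter steps, so the interval is some kind of fifth.
A to Eb is 6 semitones. A perfect fifth is 7, so 6 makes it diminished.

diminished fifth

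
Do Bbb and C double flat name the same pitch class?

Bbb is pitch class 9; Cbb is pitch class 10.
The pitch classes differ (9 vs. 10), so they are not enharmonic equivalents.

No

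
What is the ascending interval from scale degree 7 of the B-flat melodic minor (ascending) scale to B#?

augmented second

Scale degree 7 of Bb melodic minor (ascending) is A.
A up to B#: letters A→B make it a second; 3 semitones makes it augmented.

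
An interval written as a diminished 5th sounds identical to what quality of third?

doubly augmented

A diminished fifth spans 6 semitones.
A third spanning 6 semitones is doubly augmented (the major third is 4).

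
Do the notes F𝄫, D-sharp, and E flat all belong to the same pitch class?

Fbb = pitch class 3 and D# = pitch class 3 and Eb = pitch class 3 — the same pitch class, so they are enharmonic equivalents.

Yes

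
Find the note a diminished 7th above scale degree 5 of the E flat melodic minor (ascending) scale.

Scale degree 5 of Eb melodic minor (ascending) is Bb.
A diminished seventh (9 semitones) above Bb lands on the letter A, giving Abb.

Abb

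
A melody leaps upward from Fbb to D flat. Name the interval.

The letter names run F→D, a span of 5 letter steps, so the interval is some kind of sixth.
Fbb to Db is 10 semitones. A major sixth is 9, so 10 makes it augmented.

augmented sixth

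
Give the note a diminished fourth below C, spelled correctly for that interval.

G#

C down a perfect fourth is G, so the target letter is G.
From C, a diminished fourth is 4 semitones down: G#.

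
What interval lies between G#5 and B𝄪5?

The letter names run G→B, a span of 2 letter steps, so the interval is some kind of third.
G# to B## is 5 semitones. A major third is 4, so 5 makes it augmented.

augmented third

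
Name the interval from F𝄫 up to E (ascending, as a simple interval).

Counting letters F–G–A–B–C–D–E gives a seventh.
Fbb→E = 13 semitones, 2 wider than the major seventh (11), so doubly augmented.

doubly augmented seventh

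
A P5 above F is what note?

F up a perfect fifth is C, so the target letter is C.
From F, a perfect fifth is 7 semitones up: C.

C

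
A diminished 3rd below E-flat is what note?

A third below E lands on the letter C.
A diminished third spans 2 semitones, so Eb moves to pitch class 1. On the letter C that is C#.

C#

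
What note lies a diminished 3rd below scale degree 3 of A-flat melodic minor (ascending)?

A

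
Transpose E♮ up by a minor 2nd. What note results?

F

E up a major second is F#, so the target letter is F.
From E, a minor second is 1 semitone up: F.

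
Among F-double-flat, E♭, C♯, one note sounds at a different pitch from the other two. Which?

In 12-tone equal temperament, enharmonic equivalents share a pitch class. Fbb is pitch class 3; Eb is pitch class 3; C# is pitch class 1.
Fbb and Eb share pitch class 3, while C# is pitch class 1.

C#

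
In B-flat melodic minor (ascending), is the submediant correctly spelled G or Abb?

G

Each scale degree takes a distinct letter name. Degree 6 of a scale on B must use the letter G.
G and Abb are enharmonically the same pitch, but only G uses the letter G, so it is the correct spelling here.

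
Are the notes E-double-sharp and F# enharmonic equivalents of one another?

E## = pitch class 6 and F# = pitch class 6 — the same pitch class, so they are enharmonic equivalents.

Yes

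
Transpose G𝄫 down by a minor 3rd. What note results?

G down a major third is Eb, so the target letter is E.
From Gbb, a minor third is 3 semitones down: Ebb.

Ebb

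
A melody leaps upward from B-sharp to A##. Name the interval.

The letter names run B→A, a span of 6 letter steps, so the interval is some kind of seventh.
B# to A## is 11 semitones. A major seventh is 11, so 11 makes it major.

major seventh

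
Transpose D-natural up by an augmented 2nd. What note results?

E#

A second above D lands on the letter E.
An augmented second spans 3 semitones, so D moves to pitch class 5. On the letter E that is E#.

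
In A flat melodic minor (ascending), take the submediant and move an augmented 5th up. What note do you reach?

C#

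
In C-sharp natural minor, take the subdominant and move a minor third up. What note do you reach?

The subdominant of C# natural minor is F#.
A minor third (3 semitones) above F# lands on the letter A, giving A.

A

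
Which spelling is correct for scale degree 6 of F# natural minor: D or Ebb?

D

Each scale degree takes a distinct letter name. Degree 6 of a scale on F must use the letter D.
D and Ebb are enharmonically the same pitch, but only D uses the letter D, so it is the correct spelling here.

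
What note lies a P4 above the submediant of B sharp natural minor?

The submediant of B# natural minor is G#.
A perfect fourth (5 semitones) above G# lands on the letter C, giving C#.

C#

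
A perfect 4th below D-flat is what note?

Ab

A fourth below D lands on the letter A.
A perfect fourth spans 5 semitones, so Db moves to pitch class 8. On the letter A that is Ab.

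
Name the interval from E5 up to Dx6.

The letter names run E→D, a span of 6 letter steps, so the interval is some kind of seventh.
E to D## is 12 semitones. A major seventh is 11, so 12 makes it augmented.

augmented seventh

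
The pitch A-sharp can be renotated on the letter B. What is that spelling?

Bb

A# is pitch class 10. The letter B alone is pitch class 11.
To reach pitch class 10 from B requires an offset of -1 semitone, i.e. flat: Bb.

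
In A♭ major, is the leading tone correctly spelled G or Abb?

G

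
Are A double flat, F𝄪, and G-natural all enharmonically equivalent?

Abb is pitch class 7; F## is pitch class 7; G is pitch class 7.
All spellings map to pitch class 7, so they are enharmonically equivalent.

Yes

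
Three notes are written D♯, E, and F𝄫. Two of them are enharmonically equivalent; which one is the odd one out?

In 12-tone equal temperament, enharmonic equivalents share a pitch class. D# is pitch class 3; E is pitch class 4; Fbb is pitch class 3.
D# and Fbb share pitch class 3, while E is pitch class 4.

E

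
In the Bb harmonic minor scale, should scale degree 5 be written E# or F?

F

Each scale degree takes a distinct letter name. Degree 5 of a scale on B must use the letter F.
F and E# are enharmonically the same pitch, but only F uses the letter F, so it is the correct spelling here.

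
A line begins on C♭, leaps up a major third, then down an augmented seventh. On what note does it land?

Fbb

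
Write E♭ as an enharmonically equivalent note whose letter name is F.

Plain F sits 2 semitones above Eb, so on the letter F the same pitch needs a double flat: Fbb.

Fbb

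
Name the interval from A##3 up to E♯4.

diminished fifth

The letter names run A→E, a span of 4 letter steps, so the interval is some kind of fifth.
A## to E# is 6 semitones. A perfect fifth is 7, so 6 makes it diminished.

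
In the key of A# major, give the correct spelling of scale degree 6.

F##

Degree 6 takes the letter 5 steps above A, which is F.
In major, degree 6 sits 9 semitones above the tonic. A# + 9 semitones is pitch class 7, spelled on F as F##.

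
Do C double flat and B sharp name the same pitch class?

Two spellings are enharmonically equivalent only if they share a pitch class.
Here Cbb → 10, B# → 0; 0 ≠ 10, so they are not.

No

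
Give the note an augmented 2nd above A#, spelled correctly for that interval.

B##

A up a major second is B, so the target letter is B.
From A#, an augmented second is 3 semitones up: B##.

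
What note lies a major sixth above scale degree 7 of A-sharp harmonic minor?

E##

Scale degree 7 of A# harmonic minor is G##.
A major sixth (9 semitones) above G## lands on the letter E, giving E##.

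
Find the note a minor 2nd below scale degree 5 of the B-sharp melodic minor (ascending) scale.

Scale degree 5 of B# melodic minor (ascending) is F##.
A minor second (1 semitone) below F## lands on the letter E, giving E##.

E##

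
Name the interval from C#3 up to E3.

Counting letters C–D–E gives a third.
C#→E = 3 semitones, 1 narrower than the major third (4), so minor.

minor third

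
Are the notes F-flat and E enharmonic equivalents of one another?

Fb is pitch class 4; E is pitch class 4.
All spellings map to pitch class 4, so they are enharmonically equivalent.

Yes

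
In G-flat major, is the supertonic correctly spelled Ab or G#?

Each scale degree takes a distinct letter name. Degree 2 of a scale on G must use the letter A.
Ab and G# are enharmonically the same pitch, but only Ab uses the letter A, so it is the correct spelling here.

Ab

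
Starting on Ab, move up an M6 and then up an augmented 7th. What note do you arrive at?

A major sixth up from Ab is F (letter F, 9 semitones up).
An augmented seventh up from F is E# (letter E, 12 semitones up).

E#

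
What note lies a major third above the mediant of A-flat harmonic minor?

The mediant of Ab harmonic minor is Cb.
A major third (4 semitones) above Cb lands on the letter E, giving Eb.

Eb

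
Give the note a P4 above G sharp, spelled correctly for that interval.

C#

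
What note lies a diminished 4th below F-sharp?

F down a perfect fourth is C, so the target letter is C.
From F#, a diminished fourth is 4 semitones down: C##.

C##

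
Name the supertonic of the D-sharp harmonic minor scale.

The D# harmonic minor scale runs D# E# F# G# A# B C##.
Degree 2 is E#.

E#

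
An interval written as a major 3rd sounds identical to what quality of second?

A major third spans 4 semitones.
A second spanning 4 semitones is doubly augmented (the major second is 2).

doubly augmented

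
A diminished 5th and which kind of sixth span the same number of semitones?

doubly diminished

A diminished fifth spans 6 semitones.
A sixth spanning 6 semitones is doubly diminished (the major sixth is 9).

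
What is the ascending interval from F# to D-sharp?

major sixth

The letter names run F→D, a span of 5 letter steps, so the interval is some kind of sixth.
F# to D# is 9 semitones. A major sixth is 9, so 9 makes it major.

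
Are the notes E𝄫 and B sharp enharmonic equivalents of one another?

Two spellings are enharmonically equivalent only if they share a pitch class.
Here Ebb → 2, B# → 0; 0 ≠ 2, so they are not.

No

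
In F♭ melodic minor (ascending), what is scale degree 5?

Degree 5 takes the letter 4 steps above F, which is C.
In melodic minor (ascending), degree 5 sits 7 semitones above the tonic. Fb + 7 semitones is pitch class 11, spelled on C as Cb.

Cb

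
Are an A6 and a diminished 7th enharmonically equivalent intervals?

An augmented sixth spans 10 semitones; a diminished seventh spans 9.
The spans differ, so they are not enharmonic equivalents.

No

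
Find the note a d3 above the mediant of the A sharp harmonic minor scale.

Eb

The mediant of A# harmonic minor is C#.
A diminished third (2 semitones) above C# lands on the letter E, giving Eb.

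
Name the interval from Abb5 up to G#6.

doubly augmented seventh

The letter names run A→G, a span of 6 letter steps, so the interval is some kind of seventh.
Abb to G# is 13 semitones. A major seventh is 11, so 13 makes it doubly augmented.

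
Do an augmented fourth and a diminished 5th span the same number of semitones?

Yes

An augmented fourth spans 6 semitones; a diminished fifth spans 6.
They are enharmonically equivalent.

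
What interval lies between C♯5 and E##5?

Counting letters C–D–E gives a third.
C#→E## = 5 semitones, 1 wider than the major third (4), so augmented.

augmented third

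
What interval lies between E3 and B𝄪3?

Counting letters E–F–G–A–B gives a fifth.
E→B## = 9 semitones, 2 wider than the perfect fifth (7), so doubly augmented.

doubly augmented fifth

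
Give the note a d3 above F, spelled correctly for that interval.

A third above F lands on the letter A.
A diminished third spans 2 semitones, so F moves to pitch class 7. On the letter A that is Abb.

Abb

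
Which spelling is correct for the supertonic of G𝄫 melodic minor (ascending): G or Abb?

Abb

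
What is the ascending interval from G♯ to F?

Counting letters G–A–B–C–D–E–F gives a seventh.
G#→F = 9 semitones, 2 narrower than the major seventh (11), so diminished.

diminished seventh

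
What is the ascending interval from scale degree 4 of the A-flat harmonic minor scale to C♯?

Scale degree 4 of Ab harmonic minor is Db.
Db up to C#: letters D→C make it a seventh; 12 semitones makes it augmented.

augmented seventh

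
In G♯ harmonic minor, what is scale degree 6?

E

Degree 6 takes the letter 5 steps above G, which is E.
In harmonic minor, degree 6 sits 8 semitones above the tonic. G# + 8 semitones is pitch class 4, spelled on E as E.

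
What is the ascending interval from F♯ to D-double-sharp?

augmented sixth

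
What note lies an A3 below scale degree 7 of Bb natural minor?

Scale degree 7 of Bb natural minor is Ab.
An augmented third (5 semitones) below Ab lands on the letter F, giving Fbb.

Fbb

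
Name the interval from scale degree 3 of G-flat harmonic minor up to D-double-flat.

Scale degree 3 of Gb harmonic minor is Bbb.
Bbb up to Dbb: letters B→D make it a third; 3 semitones makes it minor.

minor third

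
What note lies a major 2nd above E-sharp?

E up a major second is F#, so the target letter is F.
From E#, a major second is 2 semitones up: F##.

F##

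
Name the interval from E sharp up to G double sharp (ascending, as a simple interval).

The letter names run E→G, a span of 2 letter steps, so the interval is some kind of third.
E# to G## is 4 semitones. A major third is 4, so 4 makes it major.

major third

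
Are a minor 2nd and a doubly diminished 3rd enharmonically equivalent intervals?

Yes

A minor second spans 1 semitone; a doubly diminished third spans 1.
They are enharmonically equivalent.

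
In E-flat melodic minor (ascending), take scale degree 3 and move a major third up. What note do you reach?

Bb

Scale degree 3 of Eb melodic minor (ascending) is Gb.
A major third (4 semitones) above Gb lands on the letter B, giving Bb.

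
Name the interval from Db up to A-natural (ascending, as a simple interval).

The letter names run D→A, a span of 4 letter steps, so the interval is some kind of fifth.
Db to A is 8 semitones. A perfect fifth is 7, so 8 makes it augmented.

augmented fifth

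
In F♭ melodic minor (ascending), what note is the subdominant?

Bbb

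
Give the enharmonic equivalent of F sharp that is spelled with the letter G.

Plain G sits 1 semitone above F#, so on the letter G the same pitch needs a flat: Gb.

Gb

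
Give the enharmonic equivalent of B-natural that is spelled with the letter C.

Cb

Plain C sits 1 semitone above B, so on the letter C the same pitch needs a flat: Cb.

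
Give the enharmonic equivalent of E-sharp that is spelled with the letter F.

F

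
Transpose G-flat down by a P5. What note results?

A fifth below G lands on the letter C.
A perfect fifth spans 7 semitones, so Gb moves to pitch class 11. On the letter C that is Cb.

Cb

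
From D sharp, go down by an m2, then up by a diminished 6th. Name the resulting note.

A

A minor second down from D# is C## (letter C, 1 semitone down).
A diminished sixth up from C## is A (letter A, 7 semitones up).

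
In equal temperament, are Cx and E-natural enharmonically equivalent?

No

C## is pitch class 2; E is pitch class 4.
The pitch classes differ (2 vs. 4), so they are not enharmonic equivalents.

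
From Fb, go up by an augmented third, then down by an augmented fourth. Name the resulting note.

An augmented third up from Fb is A (letter A, 5 semitones up).
An augmented fourth down from A is Eb (letter E, 6 semitones down).

Eb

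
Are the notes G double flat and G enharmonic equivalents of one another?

No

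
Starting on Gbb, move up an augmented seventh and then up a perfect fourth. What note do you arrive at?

Bb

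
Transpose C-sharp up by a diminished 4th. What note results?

A fourth above C lands on the letter F.
A diminished fourth spans 4 semitones, so C# moves to pitch class 5. On the letter F that is F.

F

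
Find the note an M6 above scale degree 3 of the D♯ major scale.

Scale degree 3 of D# major is F##.
A major sixth (9 semitones) above F## lands on the letter D, giving D##.

D##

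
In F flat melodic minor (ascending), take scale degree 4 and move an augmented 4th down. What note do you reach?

Fbb

Scale degree 4 of Fb melodic minor (ascending) is Bbb.
An augmented fourth (6 semitones) below Bbb lands on the letter F, giving Fbb.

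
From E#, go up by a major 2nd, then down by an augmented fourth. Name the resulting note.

A major second up from E# is F## (letter F, 2 semitones up).
An augmented fourth down from F## is C# (letter C, 6 semitones down).

C#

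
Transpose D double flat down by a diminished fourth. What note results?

Ab

D down a perfect fourth is A, so the target letter is A.
From Dbb, a diminished fourth is 4 semitones down: Ab.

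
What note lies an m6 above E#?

C#

E up a major sixth is C#, so the target letter is C.
From E#, a minor sixth is 8 semitones up: C#.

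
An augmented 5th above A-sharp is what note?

A up a perfect fifth is E, so the target letter is E.
From A#, an augmented fifth is 8 semitones up: E##.

E##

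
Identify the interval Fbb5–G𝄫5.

major second

The letter names run F→G, a span of 1 letter step, so the interval is some kind of second.
Fbb to Gbb is 2 semitones. A major second is 2, so 2 makes it major.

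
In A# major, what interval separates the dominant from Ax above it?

The dominant of A# major is E#.
E# up to A##: letters E→A make it a fourth; 6 semitones makes it augmented.

augmented fourth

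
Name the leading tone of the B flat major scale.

Degree 7 takes the letter 6 steps above B, which is A.
In major, degree 7 sits 11 semitones above the tonic. Bb + 11 semitones is pitch class 9, spelled on A as A.

A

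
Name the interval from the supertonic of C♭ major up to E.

augmented second

The supertonic of Cb major is Db.
Db up to E: letters D→E make it a second; 3 semitones makes it augmented.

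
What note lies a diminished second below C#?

B##

C down a major second is Bb, so the target letter is B.
From C#, a diminished second is 0 semitones down: B##.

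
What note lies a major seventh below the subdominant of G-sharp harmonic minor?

D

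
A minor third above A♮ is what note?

C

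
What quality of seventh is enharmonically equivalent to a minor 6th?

A minor sixth spans 8 semitones.
A seventh spanning 8 semitones is doubly diminished (the major seventh is 11).

doubly diminished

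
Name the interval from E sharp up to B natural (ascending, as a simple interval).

diminished fifth

The letter names run E→B, a span of 4 letter steps, so the interval is some kind of fifth.
E# to B is 6 semitones. A perfect fifth is 7, so 6 makes it diminished.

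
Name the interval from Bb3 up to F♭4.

Counting letters B–C–D–E–F gives a fifth.
Bb→Fb = 6 semitones, 1 narrower than the perfect fifth (7), so diminished.

diminished fifth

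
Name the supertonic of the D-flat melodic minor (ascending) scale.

Degree 2 takes the letter 1 step above D, which is E.
In melodic minor (ascending), degree 2 sits 2 semitones above the tonic. Db + 2 semitones is pitch class 3, spelled on E as Eb.

Eb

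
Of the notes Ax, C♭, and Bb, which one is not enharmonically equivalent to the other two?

Bb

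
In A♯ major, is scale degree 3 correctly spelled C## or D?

C##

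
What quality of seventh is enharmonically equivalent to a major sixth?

A major sixth spans 9 semitones.
A seventh spanning 9 semitones is diminished (the major seventh is 11).

diminished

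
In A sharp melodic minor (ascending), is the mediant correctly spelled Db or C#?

C#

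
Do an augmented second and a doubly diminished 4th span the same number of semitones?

An augmented second spans 3 semitones; a doubly diminished fourth spans 3.
They are enharmonically equivalent.

Yes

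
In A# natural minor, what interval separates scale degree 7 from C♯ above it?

Scale degree 7 of A# natural minor is G#.
G# up to C#: letters G→C make it a fourth; 5 semitones makes it perfect.

perfect fourth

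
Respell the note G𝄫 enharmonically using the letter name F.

Gbb is pitch class 5. The letter F alone is pitch class 5.
Pitch class 5 on F needs no accidental: F.

F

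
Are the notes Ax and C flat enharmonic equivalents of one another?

A## is pitch class 11; Cb is pitch class 11.
All spellings map to pitch class 11, so they are enharmonically equivalent.

Yes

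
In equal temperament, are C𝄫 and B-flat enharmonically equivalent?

Yes

Cbb is pitch class 10; Bb is pitch class 10.
All spellings map to pitch class 10, so they are enharmonically equivalent.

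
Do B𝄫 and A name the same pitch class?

Bbb is pitch class 9; A is pitch class 9.
All spellings map to pitch class 9, so they are enharmonically equivalent.

Yes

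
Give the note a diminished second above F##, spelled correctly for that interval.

G

F up a major second is G, so the target letter is G.
From F##, a diminished second is 0 semitones up: G.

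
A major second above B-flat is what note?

C

A second above B lands on the letter C.
A major second spans 2 semitones, so Bb moves to pitch class 0. On the letter C that is C.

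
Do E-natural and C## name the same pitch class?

No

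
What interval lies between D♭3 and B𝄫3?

minor sixth

Counting letters D–E–F–G–A–B gives a sixth.
Db→Bbb = 8 semitones, 1 narrower than the major sixth (9), so minor.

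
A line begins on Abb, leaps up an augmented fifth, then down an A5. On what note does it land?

Abb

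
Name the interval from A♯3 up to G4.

diminished seventh

Counting letters A–B–C–D–E–F–G gives a seventh.
A#→G = 9 semitones, 2 narrower than the major seventh (11), so diminished.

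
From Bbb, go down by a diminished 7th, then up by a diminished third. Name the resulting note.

Ebb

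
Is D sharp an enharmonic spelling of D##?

Two spellings are enharmonically equivalent only if they share a pitch class.
Here D# → 3, D## → 4; 3 ≠ 4, so they are not.

No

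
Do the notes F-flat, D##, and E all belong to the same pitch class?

Fb is pitch class 4; D## is pitch class 4; E is pitch class 4.
All spellings map to pitch class 4, so they are enharmonically equivalent.

Yes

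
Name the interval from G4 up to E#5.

The letter names run G→E, a span of 5 letter steps, so the interval is some kind of sixth.
G to E# is 10 semitones. A major sixth is 9, so 10 makes it augmented.

augmented sixth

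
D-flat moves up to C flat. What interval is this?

Counting letters D–E–F–G–A–B–C gives a seventh.
Db→Cb = 10 semitones, 1 narrower than the major seventh (11), so minor.

minor seventh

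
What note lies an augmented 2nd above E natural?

E up a major second is F#, so the target letter is F.
From E, an augmented second is 3 semitones up: F##.

F##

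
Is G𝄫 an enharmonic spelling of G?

No

Two spellings are enharmonically equivalent only if they share a pitch class.
Here Gbb → 5, G → 7; 5 ≠ 7, so they are not.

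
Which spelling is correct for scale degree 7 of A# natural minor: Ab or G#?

Each scale degree takes a distinct letter name. Degree 7 of a scale on A must use the letter G.
G# and Ab are enharmonically the same pitch, but only G# uses the letter G, so it is the correct spelling here.

G#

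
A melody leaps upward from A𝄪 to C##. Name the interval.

The letter names run A→C, a span of 2 letter steps, so the interval is some kind of third.
A## to C## is 3 semitones. A major third is 4, so 3 makes it minor.

minor third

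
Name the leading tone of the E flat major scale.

The Eb major scale runs Eb F G Ab Bb C D.
Degree 7 is D.

D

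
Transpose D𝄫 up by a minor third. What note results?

Fbb

D up a major third is F#, so the target letter is F.
From Dbb, a minor third is 3 semitones up: Fbb.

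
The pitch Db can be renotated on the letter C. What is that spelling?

Db is pitch class 1. The letter C alone is pitch class 0.
To reach pitch class 1 from C requires an offset of +1 semitone, i.e. sharp: C#.

C#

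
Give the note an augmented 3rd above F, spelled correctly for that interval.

A#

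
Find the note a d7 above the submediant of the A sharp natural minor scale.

The submediant of A# natural minor is F#.
A diminished seventh (9 semitones) above F# lands on the letter E, giving Eb.

Eb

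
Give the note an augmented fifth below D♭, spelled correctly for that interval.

Gbb

A fifth below D lands on the letter G.
An augmented fifth spans 8 semitones, so Db moves to pitch class 5. On the letter G that is Gbb.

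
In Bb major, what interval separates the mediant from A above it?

The mediant of Bb major is D.
D up to A: letters D→A make it a fifth; 7 semitones makes it perfect.

perfect fifth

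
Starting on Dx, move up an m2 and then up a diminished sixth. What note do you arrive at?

A minor second up from D## is E# (letter E, 1 semitone up).
A diminished sixth up from E# is C (letter C, 7 semitones up).

C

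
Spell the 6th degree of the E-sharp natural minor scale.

C#

Degree 6 takes the letter 5 steps above E, which is C.
In natural minor, degree 6 sits 8 semitones above the tonic. E# + 8 semitones is pitch class 1, spelled on C as C#.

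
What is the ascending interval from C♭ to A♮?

augmented sixth

Counting letters C–D–E–F–G–A gives a sixth.
Cb→A = 10 semitones, 1 wider than the major sixth (9), so augmented.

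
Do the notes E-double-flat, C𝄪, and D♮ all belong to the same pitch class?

Yes

Ebb = pitch class 2 and C## = pitch class 2 and D = pitch class 2 — the same pitch class, so they are enharmonic equivalents.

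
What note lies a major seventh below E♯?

E down a major seventh is F, so the target letter is F.
From E#, a major seventh is 11 semitones down: F#.

F#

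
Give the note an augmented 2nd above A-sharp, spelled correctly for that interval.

B##

A up a major second is B, so the target letter is B.
From A#, an augmented second is 3 semitones up: B##.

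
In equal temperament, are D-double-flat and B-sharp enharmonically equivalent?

Yes

Dbb = pitch class 0 and B# = pitch class 0 — the same pitch class, so they are enharmonic equivalents.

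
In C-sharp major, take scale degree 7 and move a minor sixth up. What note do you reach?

Scale degree 7 of C# major is B#.
A minor sixth (8 semitones) above B# lands on the letter G, giving G#.

G#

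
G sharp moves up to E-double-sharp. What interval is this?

augmented sixth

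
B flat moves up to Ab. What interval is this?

minor seventh

Counting letters B–C–D–E–F–G–A gives a seventh.
Bb→Ab = 10 semitones, 1 narrower than the major seventh (11), so minor.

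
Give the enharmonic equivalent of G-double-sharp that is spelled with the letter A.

G## is pitch class 9. The letter A alone is pitch class 9.
Pitch class 9 on A needs no accidental: A.

A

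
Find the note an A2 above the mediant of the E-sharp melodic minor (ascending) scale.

The mediant of E# melodic minor (ascending) is G#.
An augmented second (3 semitones) above G# lands on the letter A, giving A##.

A##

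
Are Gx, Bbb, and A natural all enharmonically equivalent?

G## is pitch class 9; Bbb is pitch class 9; A is pitch class 9.
All spellings map to pitch class 9, so they are enharmonically equivalent.

Yes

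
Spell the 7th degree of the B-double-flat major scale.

Ab

The Bbb major scale runs Bbb Cb Db Ebb Fb Gb Ab.
Degree 7 is Ab.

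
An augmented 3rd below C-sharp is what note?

Ab

C down a major third is Ab, so the target letter is A.
From C#, an augmented third is 5 semitones down: Ab.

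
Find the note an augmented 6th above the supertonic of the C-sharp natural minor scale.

B##

The supertonic of C# natural minor is D#.
An augmented sixth (10 semitones) above D# lands on the letter B, giving B##.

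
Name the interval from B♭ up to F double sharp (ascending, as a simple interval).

The letter names run B→F, a span of 4 letter steps, so the interval is some kind of fifth.
Bb to F## is 9 semitones. A perfect fifth is 7, so 9 makes it doubly augmented.

doubly augmented fifth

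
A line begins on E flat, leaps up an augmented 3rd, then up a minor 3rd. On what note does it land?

An augmented third up from Eb is G# (letter G, 5 semitones up).
A minor third up from G# is B (letter B, 3 semitones up).

B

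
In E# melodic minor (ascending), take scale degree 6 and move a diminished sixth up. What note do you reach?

A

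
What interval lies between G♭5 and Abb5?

Counting letters G–A gives a second.
Gb→Abb = 1 semitone, 1 narrower than the major second (2), so minor.

minor second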